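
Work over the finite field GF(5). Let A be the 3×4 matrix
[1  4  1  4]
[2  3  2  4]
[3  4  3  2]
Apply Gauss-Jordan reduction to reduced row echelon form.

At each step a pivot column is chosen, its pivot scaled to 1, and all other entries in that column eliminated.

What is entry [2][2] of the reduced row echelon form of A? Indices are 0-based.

pivot(0,0)=1: scale R0 → (1, 4, 1, 4)
  clear (1,0): R1 −= (2)R0 → (0, 0, 0, 1)
  clear (2,0): R2 −= (3)R0 → (0, 2, 0, 0)
pivot(1,1): swap R1↔R2
pivot(1,1)=2: scale R1 → (0, 1, 0, 0)
  clear (0,1): R0 −= (4)R1 → (1, 0, 1, 4)
col 2: no nonzero at/below row 2; advance.
pivot(2,3)=1: scale R2 → (0, 0, 0, 1)
  clear (0,3): R0 −= (4)R2 → (1, 0, 1, 0)

M[2][2] = 0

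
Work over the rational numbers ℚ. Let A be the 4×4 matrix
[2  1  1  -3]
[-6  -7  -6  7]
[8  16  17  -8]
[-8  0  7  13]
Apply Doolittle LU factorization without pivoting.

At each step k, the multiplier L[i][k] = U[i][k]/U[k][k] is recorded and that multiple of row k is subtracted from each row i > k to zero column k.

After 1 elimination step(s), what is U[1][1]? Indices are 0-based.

U[1][1] = -4

[col 0] pivot 2
  R1 -= -3*R0 → (0, -4, -3, -2)  (L[1][0] := -3)
  R2 -= 4*R0 → (0, 12, 13, 4)  (L[2][0] := 4)
  R3 -= -4*R0 → (0, 4, 11, 1)  (L[3][0] := -4)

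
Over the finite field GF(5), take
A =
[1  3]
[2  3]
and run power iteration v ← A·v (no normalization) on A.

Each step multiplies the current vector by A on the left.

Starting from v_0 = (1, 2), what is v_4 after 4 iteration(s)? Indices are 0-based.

v_4 = (3, 3)

v_0 = (1, 2).
v_1 = A·v_0 = (2, 3).
v_2 = A·v_1 = (1, 3).
v_3 = A·v_2 = (0, 1).
v_4 = A·v_3 = (3, 3).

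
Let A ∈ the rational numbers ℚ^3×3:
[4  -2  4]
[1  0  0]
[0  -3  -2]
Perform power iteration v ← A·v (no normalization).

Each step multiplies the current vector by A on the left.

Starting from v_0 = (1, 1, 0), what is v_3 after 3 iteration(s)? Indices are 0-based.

v_0 = (1, 1, 0).
v_1 = A·v_0 = (2, 1, -3).
v_2 = A·v_1 = (-6, 2, 3).
v_3 = A·v_2 = (-16, -6, -12).

v_3 = (-16, -6, -12)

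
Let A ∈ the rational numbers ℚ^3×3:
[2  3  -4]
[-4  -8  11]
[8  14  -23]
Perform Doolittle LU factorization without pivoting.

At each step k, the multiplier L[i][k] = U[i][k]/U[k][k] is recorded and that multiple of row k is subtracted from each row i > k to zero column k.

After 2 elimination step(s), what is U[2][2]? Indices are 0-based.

Step 1: pivot at (0,0) is 2.
  row1 ← row1 − (-2)·row0  ⇒  L[1][0]=-2, U row1=(0, -2, 3)
  row2 ← row2 − (4)·row0  ⇒  L[2][0]=4, U row2=(0, 2, -7)
Step 2: pivot at (1,1) is -2.
  row2 ← row2 − (-1)·row1  ⇒  L[2][1]=-1, U row2=(0, 0, -4)

U[2][2] = -4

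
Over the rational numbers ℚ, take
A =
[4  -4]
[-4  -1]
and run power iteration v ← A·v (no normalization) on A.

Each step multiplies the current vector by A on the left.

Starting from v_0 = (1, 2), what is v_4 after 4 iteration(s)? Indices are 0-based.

v_4 = (-8, 278)

v_0 = (1, 2).
v_1 = A·v_0 = (-4, -6).
v_2 = A·v_1 = (8, 22).
v_3 = A·v_2 = (-56, -54).
v_4 = A·v_3 = (-8, 278).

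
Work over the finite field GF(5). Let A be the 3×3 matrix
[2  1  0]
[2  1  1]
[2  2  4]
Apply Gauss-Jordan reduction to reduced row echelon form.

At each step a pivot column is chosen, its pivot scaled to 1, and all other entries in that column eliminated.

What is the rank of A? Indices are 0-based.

rank = 3

step 1: normalize row 0 (÷2) = (1, 3, 0)
  row 1: subtract 2×row0 = (0, 0, 1)
  row 2: subtract 2×row0 = (0, 1, 4)
step 2: exchange rows 1,2
step 2: normalize row 1 (÷1) = (0, 1, 4)
  row 0: subtract 3×row1 = (1, 0, 3)
step 3: normalize row 2 (÷1) = (0, 0, 1)
  row 0: subtract 3×row2 = (1, 0, 0)
  row 1: subtract 4×row2 = (0, 1, 0)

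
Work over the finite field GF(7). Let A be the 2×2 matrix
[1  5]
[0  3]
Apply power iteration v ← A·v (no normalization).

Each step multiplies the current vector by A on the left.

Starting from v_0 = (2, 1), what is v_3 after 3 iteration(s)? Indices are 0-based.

v_0 = (2, 1).
v_1 = A·v_0 = (0, 3).
v_2 = A·v_1 = (1, 2).
v_3 = A·v_2 = (4, 6).

v_3 = (4, 6)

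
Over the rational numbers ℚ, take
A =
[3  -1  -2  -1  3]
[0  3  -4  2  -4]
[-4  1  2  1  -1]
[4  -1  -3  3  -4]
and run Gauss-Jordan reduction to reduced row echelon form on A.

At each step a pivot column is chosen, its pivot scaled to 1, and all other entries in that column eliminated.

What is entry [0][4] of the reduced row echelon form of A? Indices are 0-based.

M[0][4] = -2

step 1: normalize row 0 (÷3) = (1, -1/3, -2/3, -1/3, 1)
  row 2: subtract -4×row0 = (0, -1/3, -2/3, -1/3, 3)
  row 3: subtract 4×row0 = (0, 1/3, -1/3, 13/3, -8)
step 2: normalize row 1 (÷3) = (0, 1, -4/3, 2/3, -4/3)
  row 0: subtract -1/3×row1 = (1, 0, -10/9, -1/9, 5/9)
  row 2: subtract -1/3×row1 = (0, 0, -10/9, -1/9, 23/9)
  row 3: subtract 1/3×row1 = (0, 0, 1/9, 37/9, -68/9)
step 3: normalize row 2 (÷-10/9) = (0, 0, 1, 1/10, -23/10)
  row 0: subtract -10/9×row2 = (1, 0, 0, 0, -2)
  row 1: subtract -4/3×row2 = (0, 1, 0, 4/5, -22/5)
  row 3: subtract 1/9×row2 = (0, 0, 0, 41/10, -73/10)
step 4: normalize row 3 (÷41/10) = (0, 0, 0, 1, -73/41)
  row 1: subtract 4/5×row3 = (0, 1, 0, 0, -122/41)
  row 2: subtract 1/10×row3 = (0, 0, 1, 0, -87/41)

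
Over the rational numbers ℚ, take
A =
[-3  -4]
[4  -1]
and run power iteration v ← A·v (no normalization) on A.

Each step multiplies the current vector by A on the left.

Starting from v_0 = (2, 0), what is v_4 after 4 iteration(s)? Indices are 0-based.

v_4 = (-414, 704)

v_0 = (2, 0).
v_1 = A·v_0 = (-6, 8).
v_2 = A·v_1 = (-14, -32).
v_3 = A·v_2 = (170, -24).
v_4 = A·v_3 = (-414, 704).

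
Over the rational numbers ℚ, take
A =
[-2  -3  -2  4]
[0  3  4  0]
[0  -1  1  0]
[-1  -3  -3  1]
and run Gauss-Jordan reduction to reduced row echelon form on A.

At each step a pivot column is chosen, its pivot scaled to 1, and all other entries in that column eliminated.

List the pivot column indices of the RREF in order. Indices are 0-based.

step 1: normalize row 0 (÷-2) = (1, 3/2, 1, -2)
  row 3: subtract -1×row0 = (0, -3/2, -2, -1)
step 2: normalize row 1 (÷3) = (0, 1, 4/3, 0)
  row 0: subtract 3/2×row1 = (1, 0, -1, -2)
  row 2: subtract -1×row1 = (0, 0, 7/3, 0)
  row 3: subtract -3/2×row1 = (0, 0, 0, -1)
step 3: normalize row 2 (÷7/3) = (0, 0, 1, 0)
  row 0: subtract -1×row2 = (1, 0, 0, -2)
  row 1: subtract 4/3×row2 = (0, 1, 0, 0)
step 4: normalize row 3 (÷-1) = (0, 0, 0, 1)
  row 0: subtract -2×row3 = (1, 0, 0, 0)

pivot columns: 0, 1, 2, 3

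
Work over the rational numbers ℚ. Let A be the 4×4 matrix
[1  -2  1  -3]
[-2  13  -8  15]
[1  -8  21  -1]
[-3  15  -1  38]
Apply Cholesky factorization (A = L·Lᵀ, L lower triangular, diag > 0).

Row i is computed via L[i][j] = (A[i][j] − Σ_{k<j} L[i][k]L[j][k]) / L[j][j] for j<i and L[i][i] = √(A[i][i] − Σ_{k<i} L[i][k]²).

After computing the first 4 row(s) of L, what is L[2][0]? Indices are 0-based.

L[2][0] = 1

Step 1: L[0][0] = √(1) = 1.
  L[1][0] = (-2) / L[0][0] = -2.
Step 2: L[1][1] = √(9) = 3.
  L[2][0] = (1) / L[0][0] = 1.
  L[2][1] = (-6) / L[1][1] = -2.
Step 3: L[2][2] = √(16) = 4.
  L[3][0] = (-3) / L[0][0] = -3.
  L[3][1] = (9) / L[1][1] = 3.
  L[3][2] = (8) / L[2][2] = 2.
Step 4: L[3][3] = √(16) = 4.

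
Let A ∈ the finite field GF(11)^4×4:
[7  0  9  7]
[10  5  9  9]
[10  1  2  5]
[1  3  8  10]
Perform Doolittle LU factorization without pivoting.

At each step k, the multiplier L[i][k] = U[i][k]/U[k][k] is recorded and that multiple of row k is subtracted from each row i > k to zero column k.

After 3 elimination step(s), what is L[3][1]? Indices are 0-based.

[col 0] pivot 7
  R1 -= 3*R0 → (0, 5, 4, 10)  (L[1][0] := 3)
  R2 -= 3*R0 → (0, 1, 8, 6)  (L[2][0] := 3)
  R3 -= 8*R0 → (0, 3, 2, 9)  (L[3][0] := 8)
[col 1] pivot 5
  R2 -= 9*R1 → (0, 0, 5, 4)  (L[2][1] := 9)
  R3 -= 5*R1 → (0, 0, 4, 3)  (L[3][1] := 5)
[col 2] pivot 5
  R3 -= 3*R2 → (0, 0, 0, 2)  (L[3][2] := 3)

L[3][1] = 5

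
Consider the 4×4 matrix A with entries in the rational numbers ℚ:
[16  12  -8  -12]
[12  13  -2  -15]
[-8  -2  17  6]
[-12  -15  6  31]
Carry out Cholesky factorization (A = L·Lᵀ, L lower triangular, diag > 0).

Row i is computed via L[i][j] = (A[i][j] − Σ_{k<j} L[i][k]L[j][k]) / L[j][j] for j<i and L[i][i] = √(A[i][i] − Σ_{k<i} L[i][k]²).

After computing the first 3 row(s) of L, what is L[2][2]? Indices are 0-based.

L[2][2] = 3

Step 1: L[0][0] = √(16) = 4.
  L[1][0] = (12) / L[0][0] = 3.
Step 2: L[1][1] = √(4) = 2.
  L[2][0] = (-8) / L[0][0] = -2.
  L[2][1] = (4) / L[1][1] = 2.
Step 3: L[2][2] = √(9) = 3.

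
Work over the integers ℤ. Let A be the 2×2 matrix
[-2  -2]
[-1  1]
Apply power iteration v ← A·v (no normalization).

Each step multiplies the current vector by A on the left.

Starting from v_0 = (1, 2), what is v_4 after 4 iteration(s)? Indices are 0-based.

v_0 = (1, 2).
v_1 = A·v_0 = (-6, 1).
v_2 = A·v_1 = (10, 7).
v_3 = A·v_2 = (-34, -3).
v_4 = A·v_3 = (74, 31).

v_4 = (74, 31)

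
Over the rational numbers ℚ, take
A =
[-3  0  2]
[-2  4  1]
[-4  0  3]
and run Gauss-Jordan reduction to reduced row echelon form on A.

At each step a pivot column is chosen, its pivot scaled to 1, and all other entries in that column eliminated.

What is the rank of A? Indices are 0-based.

pivot(0,0)=-3: scale R0 → (1, 0, -2/3)
  clear (1,0): R1 −= (-2)R0 → (0, 4, -1/3)
  clear (2,0): R2 −= (-4)R0 → (0, 0, 1/3)
pivot(1,1)=4: scale R1 → (0, 1, -1/12)
pivot(2,2)=1/3: scale R2 → (0, 0, 1)
  clear (0,2): R0 −= (-2/3)R2 → (1, 0, 0)
  clear (1,2): R1 −= (-1/12)R2 → (0, 1, 0)

rank = 3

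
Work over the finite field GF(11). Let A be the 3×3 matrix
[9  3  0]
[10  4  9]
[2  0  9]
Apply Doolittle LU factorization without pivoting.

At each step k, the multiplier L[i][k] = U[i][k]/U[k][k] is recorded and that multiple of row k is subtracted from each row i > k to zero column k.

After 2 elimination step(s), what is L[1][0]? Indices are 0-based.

L[1][0] = 6

k=0: U[0][0]=9
  eliminate (1,0): mult=6, new row 1: (0, 8, 9); set L[1][0]=6
  eliminate (2,0): mult=10, new row 2: (0, 3, 9); set L[2][0]=10
k=1: U[1][1]=8
  eliminate (2,1): mult=10, new row 2: (0, 0, 7); set L[2][1]=10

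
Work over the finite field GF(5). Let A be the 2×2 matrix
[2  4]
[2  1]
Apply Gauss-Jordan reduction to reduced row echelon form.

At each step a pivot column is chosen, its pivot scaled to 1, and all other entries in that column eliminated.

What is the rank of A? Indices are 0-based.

rank = 2

[1] R0 /= 2  ⇒  (1, 2)
     R1 -= 2·R0  ⇒  (0, 2)
[2] R1 /= 2  ⇒  (0, 1)
     R0 -= 2·R1  ⇒  (1, 0)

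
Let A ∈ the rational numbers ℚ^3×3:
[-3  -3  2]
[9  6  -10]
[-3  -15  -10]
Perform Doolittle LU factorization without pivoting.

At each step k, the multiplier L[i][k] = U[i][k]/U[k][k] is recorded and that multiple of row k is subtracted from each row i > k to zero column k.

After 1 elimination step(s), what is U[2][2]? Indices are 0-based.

U[2][2] = -12

[col 0] pivot -3
  R1 -= -3*R0 → (0, -3, -4)  (L[1][0] := -3)
  R2 -= 1*R0 → (0, -12, -12)  (L[2][0] := 1)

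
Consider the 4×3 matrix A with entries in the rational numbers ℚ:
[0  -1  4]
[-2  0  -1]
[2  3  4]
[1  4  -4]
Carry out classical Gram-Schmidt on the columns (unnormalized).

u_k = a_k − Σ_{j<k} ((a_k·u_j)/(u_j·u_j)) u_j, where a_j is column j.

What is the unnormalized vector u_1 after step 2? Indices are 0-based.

u_1 = (-1, 20/9, 7/9, 26/9)

Step 1: u_0 = a_0 = (0, -2, 2, 1).
Step 2: u_1 = a_1 − (10/9)·u_0 = (-1, 20/9, 7/9, 26/9).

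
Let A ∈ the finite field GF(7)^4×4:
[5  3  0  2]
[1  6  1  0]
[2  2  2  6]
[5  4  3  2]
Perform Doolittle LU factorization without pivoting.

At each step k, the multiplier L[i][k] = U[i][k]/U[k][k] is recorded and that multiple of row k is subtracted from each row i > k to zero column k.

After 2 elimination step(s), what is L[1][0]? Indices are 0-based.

L[1][0] = 3

k=0: U[0][0]=5
  eliminate (1,0): mult=3, new row 1: (0, 4, 1, 1); set L[1][0]=3
  eliminate (2,0): mult=6, new row 2: (0, 5, 2, 1); set L[2][0]=6
  eliminate (3,0): mult=1, new row 3: (0, 1, 3, 0); set L[3][0]=1
k=1: U[1][1]=4
  eliminate (2,1): mult=3, new row 2: (0, 0, 6, 5); set L[2][1]=3
  eliminate (3,1): mult=2, new row 3: (0, 0, 1, 5); set L[3][1]=2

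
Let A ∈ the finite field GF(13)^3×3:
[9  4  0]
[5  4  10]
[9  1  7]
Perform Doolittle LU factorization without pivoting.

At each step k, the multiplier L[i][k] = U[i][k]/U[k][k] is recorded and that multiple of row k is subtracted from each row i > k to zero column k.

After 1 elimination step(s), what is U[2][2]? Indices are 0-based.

k=0: U[0][0]=9
  eliminate (1,0): mult=2, new row 1: (0, 9, 10); set L[1][0]=2
  eliminate (2,0): mult=1, new row 2: (0, 10, 7); set L[2][0]=1

U[2][2] = 7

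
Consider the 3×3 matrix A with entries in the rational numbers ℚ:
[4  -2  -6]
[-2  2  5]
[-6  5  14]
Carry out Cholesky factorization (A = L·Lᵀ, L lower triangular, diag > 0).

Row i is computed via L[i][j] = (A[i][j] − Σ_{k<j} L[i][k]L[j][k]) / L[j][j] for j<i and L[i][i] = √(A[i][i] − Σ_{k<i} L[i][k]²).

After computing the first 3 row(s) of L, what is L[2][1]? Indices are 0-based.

L[2][1] = 2

Step 1: L[0][0] = √(4) = 2.
  L[1][0] = (-2) / L[0][0] = -1.
Step 2: L[1][1] = √(1) = 1.
  L[2][0] = (-6) / L[0][0] = -3.
  L[2][1] = (2) / L[1][1] = 2.
Step 3: L[2][2] = √(1) = 1.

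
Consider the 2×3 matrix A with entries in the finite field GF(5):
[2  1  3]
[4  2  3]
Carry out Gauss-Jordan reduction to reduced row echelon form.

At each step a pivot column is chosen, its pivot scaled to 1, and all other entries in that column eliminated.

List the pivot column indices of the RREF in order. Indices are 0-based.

pivot columns: 0, 2

[1] R0 /= 2  ⇒  (1, 3, 4)
     R1 -= 4·R0  ⇒  (0, 0, 2)
column 1 empty below row 1
[2] R1 /= 2  ⇒  (0, 0, 1)
     R0 -= 4·R1  ⇒  (1, 3, 0)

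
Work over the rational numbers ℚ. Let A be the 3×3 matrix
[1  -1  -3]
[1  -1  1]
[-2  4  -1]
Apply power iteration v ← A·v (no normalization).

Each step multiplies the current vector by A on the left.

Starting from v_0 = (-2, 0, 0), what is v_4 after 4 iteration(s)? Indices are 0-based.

v_4 = (-112, 80, -160)

v_0 = (-2, 0, 0).
v_1 = A·v_0 = (-2, -2, 4).
v_2 = A·v_1 = (-12, 4, -8).
v_3 = A·v_2 = (8, -24, 48).
v_4 = A·v_3 = (-112, 80, -160).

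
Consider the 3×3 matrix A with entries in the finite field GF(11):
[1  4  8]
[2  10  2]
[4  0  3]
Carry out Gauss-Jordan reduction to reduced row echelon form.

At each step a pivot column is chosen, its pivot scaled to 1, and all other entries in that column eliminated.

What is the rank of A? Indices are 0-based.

rank = 3

pivot(0,0)=1: scale R0 → (1, 4, 8)
  clear (1,0): R1 −= (2)R0 → (0, 2, 8)
  clear (2,0): R2 −= (4)R0 → (0, 6, 4)
pivot(1,1)=2: scale R1 → (0, 1, 4)
  clear (0,1): R0 −= (4)R1 → (1, 0, 3)
  clear (2,1): R2 −= (6)R1 → (0, 0, 2)
pivot(2,2)=2: scale R2 → (0, 0, 1)
  clear (0,2): R0 −= (3)R2 → (1, 0, 0)
  clear (1,2): R1 −= (4)R2 → (0, 1, 0)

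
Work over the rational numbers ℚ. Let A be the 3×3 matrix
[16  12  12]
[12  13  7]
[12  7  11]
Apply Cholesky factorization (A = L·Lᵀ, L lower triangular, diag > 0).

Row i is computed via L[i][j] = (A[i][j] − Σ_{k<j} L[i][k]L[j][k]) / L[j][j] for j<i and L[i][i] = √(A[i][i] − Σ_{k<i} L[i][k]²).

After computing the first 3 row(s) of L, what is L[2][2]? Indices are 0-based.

Step 1: L[0][0] = √(16) = 4.
  L[1][0] = (12) / L[0][0] = 3.
Step 2: L[1][1] = √(4) = 2.
  L[2][0] = (12) / L[0][0] = 3.
  L[2][1] = (-2) / L[1][1] = -1.
Step 3: L[2][2] = √(1) = 1.

L[2][2] = 1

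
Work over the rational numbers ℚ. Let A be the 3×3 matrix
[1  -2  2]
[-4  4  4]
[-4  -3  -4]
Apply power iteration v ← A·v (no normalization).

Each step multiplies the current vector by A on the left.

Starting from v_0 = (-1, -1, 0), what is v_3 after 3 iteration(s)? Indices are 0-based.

v_3 = (-97, -92, -4)

v_0 = (-1, -1, 0).
v_1 = A·v_0 = (1, 0, 7).
v_2 = A·v_1 = (15, 24, -32).
v_3 = A·v_2 = (-97, -92, -4).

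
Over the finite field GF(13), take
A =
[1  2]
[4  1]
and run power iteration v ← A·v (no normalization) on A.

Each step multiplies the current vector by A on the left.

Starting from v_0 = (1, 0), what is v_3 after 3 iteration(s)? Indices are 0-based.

v_0 = (1, 0).
v_1 = A·v_0 = (1, 4).
v_2 = A·v_1 = (9, 8).
v_3 = A·v_2 = (12, 5).

v_3 = (12, 5)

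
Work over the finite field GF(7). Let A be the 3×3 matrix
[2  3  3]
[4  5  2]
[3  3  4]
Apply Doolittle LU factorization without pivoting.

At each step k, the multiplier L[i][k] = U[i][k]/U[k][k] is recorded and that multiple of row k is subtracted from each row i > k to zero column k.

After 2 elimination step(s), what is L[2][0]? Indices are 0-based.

Step 1: pivot at (0,0) is 2.
  row1 ← row1 − (2)·row0  ⇒  L[1][0]=2, U row1=(0, 6, 3)
  row2 ← row2 − (5)·row0  ⇒  L[2][0]=5, U row2=(0, 2, 3)
Step 2: pivot at (1,1) is 6.
  row2 ← row2 − (5)·row1  ⇒  L[2][1]=5, U row2=(0, 0, 2)

L[2][0] = 5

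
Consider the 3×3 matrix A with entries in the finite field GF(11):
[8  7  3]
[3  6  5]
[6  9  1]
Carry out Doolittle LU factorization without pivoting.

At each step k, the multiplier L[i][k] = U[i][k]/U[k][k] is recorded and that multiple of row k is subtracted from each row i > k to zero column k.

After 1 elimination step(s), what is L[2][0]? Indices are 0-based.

k=0: U[0][0]=8
  eliminate (1,0): mult=10, new row 1: (0, 2, 8); set L[1][0]=10
  eliminate (2,0): mult=9, new row 2: (0, 1, 7); set L[2][0]=9

L[2][0] = 9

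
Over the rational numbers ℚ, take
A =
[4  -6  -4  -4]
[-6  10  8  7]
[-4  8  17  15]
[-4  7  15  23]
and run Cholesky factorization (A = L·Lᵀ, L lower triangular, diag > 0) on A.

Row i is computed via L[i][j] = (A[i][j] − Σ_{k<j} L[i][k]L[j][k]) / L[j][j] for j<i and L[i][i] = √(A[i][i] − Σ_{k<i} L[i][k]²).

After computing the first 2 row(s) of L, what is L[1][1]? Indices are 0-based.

L[1][1] = 1

Step 1: L[0][0] = √(4) = 2.
  L[1][0] = (-6) / L[0][0] = -3.
Step 2: L[1][1] = √(1) = 1.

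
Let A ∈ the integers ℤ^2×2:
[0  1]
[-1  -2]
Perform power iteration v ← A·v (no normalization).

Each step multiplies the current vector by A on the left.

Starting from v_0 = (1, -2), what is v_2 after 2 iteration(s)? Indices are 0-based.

v_2 = (3, -4)

v_0 = (1, -2).
v_1 = A·v_0 = (-2, 3).
v_2 = A·v_1 = (3, -4).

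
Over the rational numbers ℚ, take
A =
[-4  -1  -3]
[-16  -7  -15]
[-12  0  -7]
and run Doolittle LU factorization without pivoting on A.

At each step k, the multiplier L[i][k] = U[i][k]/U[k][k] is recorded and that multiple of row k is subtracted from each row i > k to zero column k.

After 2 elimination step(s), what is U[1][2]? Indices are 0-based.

U[1][2] = -3

[col 0] pivot -4
  R1 -= 4*R0 → (0, -3, -3)  (L[1][0] := 4)
  R2 -= 3*R0 → (0, 3, 2)  (L[2][0] := 3)
[col 1] pivot -3
  R2 -= -1*R1 → (0, 0, -1)  (L[2][1] := -1)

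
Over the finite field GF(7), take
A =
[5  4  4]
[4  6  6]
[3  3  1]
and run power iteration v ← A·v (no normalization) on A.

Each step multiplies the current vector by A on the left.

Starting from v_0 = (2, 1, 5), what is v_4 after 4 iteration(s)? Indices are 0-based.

v_4 = (2, 3, 6)

v_0 = (2, 1, 5).
v_1 = A·v_0 = (6, 2, 0).
v_2 = A·v_1 = (3, 1, 3).
v_3 = A·v_2 = (3, 1, 1).
v_4 = A·v_3 = (2, 3, 6).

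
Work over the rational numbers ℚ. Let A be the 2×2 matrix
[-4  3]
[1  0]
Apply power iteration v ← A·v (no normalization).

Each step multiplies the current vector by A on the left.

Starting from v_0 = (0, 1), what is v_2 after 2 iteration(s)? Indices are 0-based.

v_2 = (-12, 3)

v_0 = (0, 1).
v_1 = A·v_0 = (3, 0).
v_2 = A·v_1 = (-12, 3).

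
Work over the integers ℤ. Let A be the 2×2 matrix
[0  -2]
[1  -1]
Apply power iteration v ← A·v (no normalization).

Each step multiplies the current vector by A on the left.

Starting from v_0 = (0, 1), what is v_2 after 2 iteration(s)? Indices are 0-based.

v_0 = (0, 1).
v_1 = A·v_0 = (-2, -1).
v_2 = A·v_1 = (2, -1).

v_2 = (2, -1)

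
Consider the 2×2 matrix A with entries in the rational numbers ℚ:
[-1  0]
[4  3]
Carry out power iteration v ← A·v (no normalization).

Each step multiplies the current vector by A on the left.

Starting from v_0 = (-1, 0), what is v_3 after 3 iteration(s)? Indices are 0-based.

v_3 = (1, -28)

v_0 = (-1, 0).
v_1 = A·v_0 = (1, -4).
v_2 = A·v_1 = (-1, -8).
v_3 = A·v_2 = (1, -28).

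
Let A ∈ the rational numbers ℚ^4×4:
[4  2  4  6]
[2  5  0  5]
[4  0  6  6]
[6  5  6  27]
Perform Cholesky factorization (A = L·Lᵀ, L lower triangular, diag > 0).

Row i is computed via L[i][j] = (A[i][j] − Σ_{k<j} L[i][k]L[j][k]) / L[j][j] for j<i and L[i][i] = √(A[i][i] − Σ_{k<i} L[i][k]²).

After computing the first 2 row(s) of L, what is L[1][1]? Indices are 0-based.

Step 1: L[0][0] = √(4) = 2.
  L[1][0] = (2) / L[0][0] = 1.
Step 2: L[1][1] = √(4) = 2.

L[1][1] = 2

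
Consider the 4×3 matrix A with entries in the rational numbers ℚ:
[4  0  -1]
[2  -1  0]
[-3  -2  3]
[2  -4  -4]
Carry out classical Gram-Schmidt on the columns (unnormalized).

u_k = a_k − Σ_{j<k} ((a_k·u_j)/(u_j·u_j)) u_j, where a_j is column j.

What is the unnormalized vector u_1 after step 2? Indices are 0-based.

u_1 = (16/33, -25/33, -26/11, -124/33)

Step 1: u_0 = a_0 = (4, 2, -3, 2).
Step 2: u_1 = a_1 − (-4/33)·u_0 = (16/33, -25/33, -26/11, -124/33).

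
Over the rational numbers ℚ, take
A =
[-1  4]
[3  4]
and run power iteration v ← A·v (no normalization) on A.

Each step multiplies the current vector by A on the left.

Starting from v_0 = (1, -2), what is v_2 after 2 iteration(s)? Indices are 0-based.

v_0 = (1, -2).
v_1 = A·v_0 = (-9, -5).
v_2 = A·v_1 = (-11, -47).

v_2 = (-11, -47)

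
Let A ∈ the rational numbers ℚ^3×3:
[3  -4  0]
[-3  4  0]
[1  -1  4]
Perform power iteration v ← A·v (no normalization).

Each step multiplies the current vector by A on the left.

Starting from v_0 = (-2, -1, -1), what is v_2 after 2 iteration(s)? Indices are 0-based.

v_2 = (-14, 14, -24)

v_0 = (-2, -1, -1).
v_1 = A·v_0 = (-2, 2, -5).
v_2 = A·v_1 = (-14, 14, -24).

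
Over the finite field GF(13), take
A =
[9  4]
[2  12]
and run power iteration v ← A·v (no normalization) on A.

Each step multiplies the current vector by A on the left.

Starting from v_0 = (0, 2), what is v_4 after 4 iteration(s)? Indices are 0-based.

v_4 = (6, 3)

v_0 = (0, 2).
v_1 = A·v_0 = (8, 11).
v_2 = A·v_1 = (12, 5).
v_3 = A·v_2 = (11, 6).
v_4 = A·v_3 = (6, 3).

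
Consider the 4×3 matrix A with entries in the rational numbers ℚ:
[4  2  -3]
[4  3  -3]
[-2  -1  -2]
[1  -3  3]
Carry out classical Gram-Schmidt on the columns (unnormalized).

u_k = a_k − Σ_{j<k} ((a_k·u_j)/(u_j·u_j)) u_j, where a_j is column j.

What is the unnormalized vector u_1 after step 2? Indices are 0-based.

u_1 = (-2/37, 35/37, 1/37, -130/37)

Step 1: u_0 = a_0 = (4, 4, -2, 1).
Step 2: u_1 = a_1 − (19/37)·u_0 = (-2/37, 35/37, 1/37, -130/37).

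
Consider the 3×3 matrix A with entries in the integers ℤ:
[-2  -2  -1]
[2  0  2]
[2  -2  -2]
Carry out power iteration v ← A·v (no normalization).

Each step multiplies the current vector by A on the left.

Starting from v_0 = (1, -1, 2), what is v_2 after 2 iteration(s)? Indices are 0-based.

v_0 = (1, -1, 2).
v_1 = A·v_0 = (-2, 6, 0).
v_2 = A·v_1 = (-8, -4, -16).

v_2 = (-8, -4, -16)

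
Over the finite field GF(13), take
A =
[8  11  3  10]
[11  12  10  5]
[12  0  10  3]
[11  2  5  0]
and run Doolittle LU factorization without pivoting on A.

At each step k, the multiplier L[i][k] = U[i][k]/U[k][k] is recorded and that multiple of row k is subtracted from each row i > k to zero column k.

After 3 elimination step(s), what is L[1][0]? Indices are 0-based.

L[1][0] = 3

Step 1: pivot at (0,0) is 8.
  row1 ← row1 − (3)·row0  ⇒  L[1][0]=3, U row1=(0, 5, 1, 1)
  row2 ← row2 − (8)·row0  ⇒  L[2][0]=8, U row2=(0, 3, 12, 1)
  row3 ← row3 − (3)·row0  ⇒  L[3][0]=3, U row3=(0, 8, 9, 9)
Step 2: pivot at (1,1) is 5.
  row2 ← row2 − (11)·row1  ⇒  L[2][1]=11, U row2=(0, 0, 1, 3)
  row3 ← row3 − (12)·row1  ⇒  L[3][1]=12, U row3=(0, 0, 10, 10)
Step 3: pivot at (2,2) is 1.
  row3 ← row3 − (10)·row2  ⇒  L[3][2]=10, U row3=(0, 0, 0, 6)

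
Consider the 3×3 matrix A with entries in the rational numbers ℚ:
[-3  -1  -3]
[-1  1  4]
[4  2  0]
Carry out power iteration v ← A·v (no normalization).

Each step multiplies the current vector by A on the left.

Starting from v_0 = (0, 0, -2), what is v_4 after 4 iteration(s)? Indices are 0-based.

v_4 = (116, -264, 136)

v_0 = (0, 0, -2).
v_1 = A·v_0 = (6, -8, 0).
v_2 = A·v_1 = (-10, -14, 8).
v_3 = A·v_2 = (20, 28, -68).
v_4 = A·v_3 = (116, -264, 136).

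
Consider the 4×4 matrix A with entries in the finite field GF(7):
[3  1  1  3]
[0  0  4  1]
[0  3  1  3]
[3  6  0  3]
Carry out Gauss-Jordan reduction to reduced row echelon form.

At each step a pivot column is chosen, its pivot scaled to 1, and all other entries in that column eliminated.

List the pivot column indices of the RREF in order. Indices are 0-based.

pivot columns: 0, 1, 2, 3

[1] R0 /= 3  ⇒  (1, 5, 5, 1)
     R3 -= 3·R0  ⇒  (0, 5, 6, 0)
[2] R1 <-> R2
[2] R1 /= 3  ⇒  (0, 1, 5, 1)
     R0 -= 5·R1  ⇒  (1, 0, 1, 3)
     R3 -= 5·R1  ⇒  (0, 0, 2, 2)
[3] R2 /= 4  ⇒  (0, 0, 1, 2)
     R0 -= 1·R2  ⇒  (1, 0, 0, 1)
     R1 -= 5·R2  ⇒  (0, 1, 0, 5)
     R3 -= 2·R2  ⇒  (0, 0, 0, 5)
[4] R3 /= 5  ⇒  (0, 0, 0, 1)
     R0 -= 1·R3  ⇒  (1, 0, 0, 0)
     R1 -= 5·R3  ⇒  (0, 1, 0, 0)
     R2 -= 2·R3  ⇒  (0, 0, 1, 0)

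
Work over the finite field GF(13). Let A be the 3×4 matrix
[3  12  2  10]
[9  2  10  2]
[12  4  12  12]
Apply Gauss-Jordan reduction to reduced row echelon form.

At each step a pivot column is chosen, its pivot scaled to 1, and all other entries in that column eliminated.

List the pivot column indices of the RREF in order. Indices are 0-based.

pivot columns: 0, 1, 2

step 1: normalize row 0 (÷3) = (1, 4, 5, 12)
  row 1: subtract 9×row0 = (0, 5, 4, 11)
  row 2: subtract 12×row0 = (0, 8, 4, 11)
step 2: normalize row 1 (÷5) = (0, 1, 6, 10)
  row 0: subtract 4×row1 = (1, 0, 7, 11)
  row 2: subtract 8×row1 = (0, 0, 8, 9)
step 3: normalize row 2 (÷8) = (0, 0, 1, 6)
  row 0: subtract 7×row2 = (1, 0, 0, 8)
  row 1: subtract 6×row2 = (0, 1, 0, 0)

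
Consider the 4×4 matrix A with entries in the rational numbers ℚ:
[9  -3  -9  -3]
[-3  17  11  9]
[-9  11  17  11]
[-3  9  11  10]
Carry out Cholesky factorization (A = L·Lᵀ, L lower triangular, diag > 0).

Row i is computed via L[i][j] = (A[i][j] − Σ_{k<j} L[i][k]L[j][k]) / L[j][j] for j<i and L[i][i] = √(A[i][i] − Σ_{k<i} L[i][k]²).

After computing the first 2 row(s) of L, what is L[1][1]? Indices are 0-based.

Step 1: L[0][0] = √(9) = 3.
  L[1][0] = (-3) / L[0][0] = -1.
Step 2: L[1][1] = √(16) = 4.

L[1][1] = 4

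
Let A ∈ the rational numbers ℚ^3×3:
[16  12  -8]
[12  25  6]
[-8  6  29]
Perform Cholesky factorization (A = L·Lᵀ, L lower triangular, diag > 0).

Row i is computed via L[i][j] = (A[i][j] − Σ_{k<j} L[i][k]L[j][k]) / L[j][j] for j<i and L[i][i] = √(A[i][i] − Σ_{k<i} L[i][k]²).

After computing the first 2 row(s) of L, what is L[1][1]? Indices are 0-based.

Step 1: L[0][0] = √(16) = 4.
  L[1][0] = (12) / L[0][0] = 3.
Step 2: L[1][1] = √(16) = 4.

L[1][1] = 4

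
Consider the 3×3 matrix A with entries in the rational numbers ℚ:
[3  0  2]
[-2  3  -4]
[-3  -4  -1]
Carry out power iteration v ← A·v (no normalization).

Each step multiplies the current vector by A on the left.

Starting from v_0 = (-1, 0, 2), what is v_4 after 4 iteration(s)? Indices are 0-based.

v_4 = (287, -840, 422)

v_0 = (-1, 0, 2).
v_1 = A·v_0 = (1, -6, 1).
v_2 = A·v_1 = (5, -24, 20).
v_3 = A·v_2 = (55, -162, 61).
v_4 = A·v_3 = (287, -840, 422).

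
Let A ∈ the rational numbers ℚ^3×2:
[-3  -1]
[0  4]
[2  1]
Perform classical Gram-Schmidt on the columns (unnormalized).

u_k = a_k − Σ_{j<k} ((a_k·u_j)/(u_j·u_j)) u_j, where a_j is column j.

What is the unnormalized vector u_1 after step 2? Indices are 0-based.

Step 1: u_0 = a_0 = (-3, 0, 2).
Step 2: u_1 = a_1 − (5/13)·u_0 = (2/13, 4, 3/13).

u_1 = (2/13, 4, 3/13)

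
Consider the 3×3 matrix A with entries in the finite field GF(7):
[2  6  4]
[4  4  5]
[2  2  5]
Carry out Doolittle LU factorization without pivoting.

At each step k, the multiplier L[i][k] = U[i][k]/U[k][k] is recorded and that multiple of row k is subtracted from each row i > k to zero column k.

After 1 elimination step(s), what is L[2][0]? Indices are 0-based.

Step 1: pivot at (0,0) is 2.
  row1 ← row1 − (2)·row0  ⇒  L[1][0]=2, U row1=(0, 6, 4)
  row2 ← row2 − (1)·row0  ⇒  L[2][0]=1, U row2=(0, 3, 1)

L[2][0] = 1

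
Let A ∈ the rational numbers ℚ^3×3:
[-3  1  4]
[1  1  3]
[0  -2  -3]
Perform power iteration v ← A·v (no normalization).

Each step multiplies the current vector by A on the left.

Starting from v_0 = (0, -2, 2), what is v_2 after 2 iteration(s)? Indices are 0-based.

v_0 = (0, -2, 2).
v_1 = A·v_0 = (6, 4, -2).
v_2 = A·v_1 = (-22, 4, -2).

v_2 = (-22, 4, -2)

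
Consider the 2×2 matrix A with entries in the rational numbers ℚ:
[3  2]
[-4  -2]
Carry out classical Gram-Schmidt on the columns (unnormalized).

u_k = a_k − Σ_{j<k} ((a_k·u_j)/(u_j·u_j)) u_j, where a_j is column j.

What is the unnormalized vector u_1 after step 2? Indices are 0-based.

Step 1: u_0 = a_0 = (3, -4).
Step 2: u_1 = a_1 − (14/25)·u_0 = (8/25, 6/25).

u_1 = (8/25, 6/25)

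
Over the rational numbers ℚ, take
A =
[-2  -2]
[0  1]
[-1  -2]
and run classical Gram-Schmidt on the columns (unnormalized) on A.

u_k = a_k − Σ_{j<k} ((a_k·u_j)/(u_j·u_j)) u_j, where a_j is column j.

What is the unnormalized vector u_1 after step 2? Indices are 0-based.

Step 1: u_0 = a_0 = (-2, 0, -1).
Step 2: u_1 = a_1 − (6/5)·u_0 = (2/5, 1, -4/5).

u_1 = (2/5, 1, -4/5)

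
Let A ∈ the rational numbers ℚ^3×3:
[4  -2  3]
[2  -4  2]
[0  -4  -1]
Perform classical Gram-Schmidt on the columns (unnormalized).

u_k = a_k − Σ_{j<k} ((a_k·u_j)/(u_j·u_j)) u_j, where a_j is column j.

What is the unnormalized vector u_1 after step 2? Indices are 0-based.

u_1 = (6/5, -12/5, -4)

Step 1: u_0 = a_0 = (4, 2, 0).
Step 2: u_1 = a_1 − (-4/5)·u_0 = (6/5, -12/5, -4).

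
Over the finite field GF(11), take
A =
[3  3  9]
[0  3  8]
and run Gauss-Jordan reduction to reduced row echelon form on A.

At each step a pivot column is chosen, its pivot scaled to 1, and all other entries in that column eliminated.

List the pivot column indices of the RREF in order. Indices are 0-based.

step 1: normalize row 0 (÷3) = (1, 1, 3)
step 2: normalize row 1 (÷3) = (0, 1, 10)
  row 0: subtract 1×row1 = (1, 0, 4)

pivot columns: 0, 1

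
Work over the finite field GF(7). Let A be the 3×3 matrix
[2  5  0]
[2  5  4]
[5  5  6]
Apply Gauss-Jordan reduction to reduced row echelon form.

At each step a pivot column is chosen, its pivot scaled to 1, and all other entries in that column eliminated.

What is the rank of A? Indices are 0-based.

rank = 3

pivot(0,0)=2: scale R0 → (1, 6, 0)
  clear (1,0): R1 −= (2)R0 → (0, 0, 4)
  clear (2,0): R2 −= (5)R0 → (0, 3, 6)
pivot(1,1): swap R1↔R2
pivot(1,1)=3: scale R1 → (0, 1, 2)
  clear (0,1): R0 −= (6)R1 → (1, 0, 2)
pivot(2,2)=4: scale R2 → (0, 0, 1)
  clear (0,2): R0 −= (2)R2 → (1, 0, 0)
  clear (1,2): R1 −= (2)R2 → (0, 1, 0)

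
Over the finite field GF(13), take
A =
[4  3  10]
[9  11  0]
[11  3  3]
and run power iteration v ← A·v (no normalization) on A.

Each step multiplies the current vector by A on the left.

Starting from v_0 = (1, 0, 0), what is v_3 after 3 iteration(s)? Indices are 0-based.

v_3 = (3, 2, 8)

v_0 = (1, 0, 0).
v_1 = A·v_0 = (4, 9, 11).
v_2 = A·v_1 = (10, 5, 0).
v_3 = A·v_2 = (3, 2, 8).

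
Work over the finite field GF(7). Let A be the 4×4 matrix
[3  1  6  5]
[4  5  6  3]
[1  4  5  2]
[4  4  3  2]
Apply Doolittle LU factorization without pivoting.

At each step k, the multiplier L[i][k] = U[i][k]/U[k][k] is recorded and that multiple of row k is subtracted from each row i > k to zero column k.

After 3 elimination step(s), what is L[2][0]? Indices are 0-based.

[col 0] pivot 3
  R1 -= 6*R0 → (0, 6, 5, 1)  (L[1][0] := 6)
  R2 -= 5*R0 → (0, 6, 3, 5)  (L[2][0] := 5)
  R3 -= 6*R0 → (0, 5, 2, 0)  (L[3][0] := 6)
[col 1] pivot 6
  R2 -= 1*R1 → (0, 0, 5, 4)  (L[2][1] := 1)
  R3 -= 2*R1 → (0, 0, 6, 5)  (L[3][1] := 2)
[col 2] pivot 5
  R3 -= 4*R2 → (0, 0, 0, 3)  (L[3][2] := 4)

L[2][0] = 5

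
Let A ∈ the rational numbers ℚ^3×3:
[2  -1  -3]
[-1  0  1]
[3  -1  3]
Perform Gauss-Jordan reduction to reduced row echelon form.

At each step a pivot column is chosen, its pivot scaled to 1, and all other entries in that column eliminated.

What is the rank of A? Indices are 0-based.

rank = 3

[1] R0 /= 2  ⇒  (1, -1/2, -3/2)
     R1 -= -1·R0  ⇒  (0, -1/2, -1/2)
     R2 -= 3·R0  ⇒  (0, 1/2, 15/2)
[2] R1 /= -1/2  ⇒  (0, 1, 1)
     R0 -= -1/2·R1  ⇒  (1, 0, -1)
     R2 -= 1/2·R1  ⇒  (0, 0, 7)
[3] R2 /= 7  ⇒  (0, 0, 1)
     R0 -= -1·R2  ⇒  (1, 0, 0)
     R1 -= 1·R2  ⇒  (0, 1, 0)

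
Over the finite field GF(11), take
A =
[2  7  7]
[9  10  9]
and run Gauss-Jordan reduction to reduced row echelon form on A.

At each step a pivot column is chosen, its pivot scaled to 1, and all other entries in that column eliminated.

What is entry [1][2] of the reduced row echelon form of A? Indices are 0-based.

pivot(0,0)=2: scale R0 → (1, 9, 9)
  clear (1,0): R1 −= (9)R0 → (0, 6, 5)
pivot(1,1)=6: scale R1 → (0, 1, 10)
  clear (0,1): R0 −= (9)R1 → (1, 0, 7)

M[1][2] = 10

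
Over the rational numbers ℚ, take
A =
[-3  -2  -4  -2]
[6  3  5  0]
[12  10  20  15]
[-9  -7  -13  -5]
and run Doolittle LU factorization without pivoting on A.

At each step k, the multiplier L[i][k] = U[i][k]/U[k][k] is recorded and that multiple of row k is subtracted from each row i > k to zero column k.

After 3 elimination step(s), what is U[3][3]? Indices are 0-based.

Step 1: pivot at (0,0) is -3.
  row1 ← row1 − (-2)·row0  ⇒  L[1][0]=-2, U row1=(0, -1, -3, -4)
  row2 ← row2 − (-4)·row0  ⇒  L[2][0]=-4, U row2=(0, 2, 4, 7)
  row3 ← row3 − (3)·row0  ⇒  L[3][0]=3, U row3=(0, -1, -1, 1)
Step 2: pivot at (1,1) is -1.
  row2 ← row2 − (-2)·row1  ⇒  L[2][1]=-2, U row2=(0, 0, -2, -1)
  row3 ← row3 − (1)·row1  ⇒  L[3][1]=1, U row3=(0, 0, 2, 5)
Step 3: pivot at (2,2) is -2.
  row3 ← row3 − (-1)·row2  ⇒  L[3][2]=-1, U row3=(0, 0, 0, 4)

U[3][3] = 4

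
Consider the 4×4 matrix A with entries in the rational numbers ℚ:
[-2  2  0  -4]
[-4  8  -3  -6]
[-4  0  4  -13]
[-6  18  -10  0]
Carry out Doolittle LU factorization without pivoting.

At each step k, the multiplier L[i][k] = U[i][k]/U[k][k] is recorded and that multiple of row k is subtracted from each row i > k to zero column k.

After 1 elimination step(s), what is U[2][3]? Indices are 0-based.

U[2][3] = -5

Step 1: pivot at (0,0) is -2.
  row1 ← row1 − (2)·row0  ⇒  L[1][0]=2, U row1=(0, 4, -3, 2)
  row2 ← row2 − (2)·row0  ⇒  L[2][0]=2, U row2=(0, -4, 4, -5)
  row3 ← row3 − (3)·row0  ⇒  L[3][0]=3, U row3=(0, 12, -10, 12)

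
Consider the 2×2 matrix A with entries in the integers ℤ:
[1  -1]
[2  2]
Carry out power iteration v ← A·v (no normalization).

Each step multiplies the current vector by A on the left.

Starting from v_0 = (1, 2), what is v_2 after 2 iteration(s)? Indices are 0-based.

v_2 = (-7, 10)

v_0 = (1, 2).
v_1 = A·v_0 = (-1, 6).
v_2 = A·v_1 = (-7, 10).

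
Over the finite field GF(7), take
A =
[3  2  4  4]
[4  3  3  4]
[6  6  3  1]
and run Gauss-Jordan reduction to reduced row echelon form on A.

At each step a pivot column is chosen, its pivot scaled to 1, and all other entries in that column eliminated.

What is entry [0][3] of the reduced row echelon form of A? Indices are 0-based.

M[0][3] = 1

[1] R0 /= 3  ⇒  (1, 3, 6, 6)
     R1 -= 4·R0  ⇒  (0, 5, 0, 1)
     R2 -= 6·R0  ⇒  (0, 2, 2, 0)
[2] R1 /= 5  ⇒  (0, 1, 0, 3)
     R0 -= 3·R1  ⇒  (1, 0, 6, 4)
     R2 -= 2·R1  ⇒  (0, 0, 2, 1)
[3] R2 /= 2  ⇒  (0, 0, 1, 4)
     R0 -= 6·R2  ⇒  (1, 0, 0, 1)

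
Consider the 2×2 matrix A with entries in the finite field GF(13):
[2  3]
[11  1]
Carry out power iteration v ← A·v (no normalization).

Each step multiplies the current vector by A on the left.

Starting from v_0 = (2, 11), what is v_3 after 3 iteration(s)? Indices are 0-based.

v_3 = (2, 3)

v_0 = (2, 11).
v_1 = A·v_0 = (11, 7).
v_2 = A·v_1 = (4, 11).
v_3 = A·v_2 = (2, 3).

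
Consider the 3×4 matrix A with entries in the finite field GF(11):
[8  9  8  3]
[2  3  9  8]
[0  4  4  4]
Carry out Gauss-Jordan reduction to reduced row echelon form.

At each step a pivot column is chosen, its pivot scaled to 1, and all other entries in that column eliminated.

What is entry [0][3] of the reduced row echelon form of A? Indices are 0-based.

M[0][3] = 4

[1] R0 /= 8  ⇒  (1, 8, 1, 10)
     R1 -= 2·R0  ⇒  (0, 9, 7, 10)
[2] R1 /= 9  ⇒  (0, 1, 2, 6)
     R0 -= 8·R1  ⇒  (1, 0, 7, 6)
     R2 -= 4·R1  ⇒  (0, 0, 7, 2)
[3] R2 /= 7  ⇒  (0, 0, 1, 5)
     R0 -= 7·R2  ⇒  (1, 0, 0, 4)
     R1 -= 2·R2  ⇒  (0, 1, 0, 7)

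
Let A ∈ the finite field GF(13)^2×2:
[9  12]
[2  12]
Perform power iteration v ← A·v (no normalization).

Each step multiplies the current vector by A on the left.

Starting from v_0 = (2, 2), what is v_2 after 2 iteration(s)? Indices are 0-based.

v_2 = (12, 4)

v_0 = (2, 2).
v_1 = A·v_0 = (3, 2).
v_2 = A·v_1 = (12, 4).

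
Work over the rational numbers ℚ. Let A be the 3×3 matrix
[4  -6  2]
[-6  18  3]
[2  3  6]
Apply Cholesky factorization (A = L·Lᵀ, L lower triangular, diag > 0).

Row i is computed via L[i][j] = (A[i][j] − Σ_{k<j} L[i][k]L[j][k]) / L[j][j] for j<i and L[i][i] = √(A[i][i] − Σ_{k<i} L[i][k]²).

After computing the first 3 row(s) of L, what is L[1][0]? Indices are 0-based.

Step 1: L[0][0] = √(4) = 2.
  L[1][0] = (-6) / L[0][0] = -3.
Step 2: L[1][1] = √(9) = 3.
  L[2][0] = (2) / L[0][0] = 1.
  L[2][1] = (6) / L[1][1] = 2.
Step 3: L[2][2] = √(1) = 1.

L[1][0] = -3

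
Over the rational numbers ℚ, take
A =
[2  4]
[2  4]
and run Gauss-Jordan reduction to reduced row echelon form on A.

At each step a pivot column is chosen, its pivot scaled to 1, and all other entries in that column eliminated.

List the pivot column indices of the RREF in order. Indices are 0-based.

step 1: normalize row 0 (÷2) = (1, 2)
  row 1: subtract 2×row0 = (0, 0)
skip col 1 (zero from row 1)

pivot columns: 0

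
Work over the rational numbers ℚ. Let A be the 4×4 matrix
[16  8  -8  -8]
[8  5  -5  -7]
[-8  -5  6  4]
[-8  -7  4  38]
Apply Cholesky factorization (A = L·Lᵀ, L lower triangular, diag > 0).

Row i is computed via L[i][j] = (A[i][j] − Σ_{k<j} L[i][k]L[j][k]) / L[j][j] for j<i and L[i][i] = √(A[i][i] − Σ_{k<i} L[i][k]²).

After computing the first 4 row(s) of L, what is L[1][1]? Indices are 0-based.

Step 1: L[0][0] = √(16) = 4.
  L[1][0] = (8) / L[0][0] = 2.
Step 2: L[1][1] = √(1) = 1.
  L[2][0] = (-8) / L[0][0] = -2.
  L[2][1] = (-1) / L[1][1] = -1.
Step 3: L[2][2] = √(1) = 1.
  L[3][0] = (-8) / L[0][0] = -2.
  L[3][1] = (-3) / L[1][1] = -3.
  L[3][2] = (-3) / L[2][2] = -3.
Step 4: L[3][3] = √(16) = 4.

L[1][1] = 1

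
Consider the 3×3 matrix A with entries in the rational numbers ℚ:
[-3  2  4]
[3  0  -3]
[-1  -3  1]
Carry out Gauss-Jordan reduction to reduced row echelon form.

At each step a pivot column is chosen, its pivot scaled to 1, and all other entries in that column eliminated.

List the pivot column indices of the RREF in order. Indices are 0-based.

pivot columns: 0, 1, 2

step 1: normalize row 0 (÷-3) = (1, -2/3, -4/3)
  row 1: subtract 3×row0 = (0, 2, 1)
  row 2: subtract -1×row0 = (0, -11/3, -1/3)
step 2: normalize row 1 (÷2) = (0, 1, 1/2)
  row 0: subtract -2/3×row1 = (1, 0, -1)
  row 2: subtract -11/3×row1 = (0, 0, 3/2)
step 3: normalize row 2 (÷3/2) = (0, 0, 1)
  row 0: subtract -1×row2 = (1, 0, 0)
  row 1: subtract 1/2×row2 = (0, 1, 0)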